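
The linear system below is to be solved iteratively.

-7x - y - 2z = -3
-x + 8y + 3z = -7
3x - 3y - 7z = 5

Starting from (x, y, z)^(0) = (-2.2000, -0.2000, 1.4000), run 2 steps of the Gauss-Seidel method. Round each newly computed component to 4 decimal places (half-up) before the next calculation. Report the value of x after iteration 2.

0.6541

Iteration 1:
  x = (-3 - (-1)·-0.2000 - (-2)·1.4000) / (-7) = 0.0571
  y = (-7 - (-1)·0.0571 - (3)·1.4000) / (8) = -1.3929
  z = (5 - (3)·0.0571 - (-3)·-1.3929) / (-7) = -0.0929
Iteration 2:
  x = (-3 - (-1)·-1.3929 - (-2)·-0.0929) / (-7) = 0.6541
  y = (-7 - (-1)·0.6541 - (3)·-0.0929) / (8) = -0.7584
  z = (5 - (3)·0.6541 - (-3)·-0.7584) / (-7) = -0.1089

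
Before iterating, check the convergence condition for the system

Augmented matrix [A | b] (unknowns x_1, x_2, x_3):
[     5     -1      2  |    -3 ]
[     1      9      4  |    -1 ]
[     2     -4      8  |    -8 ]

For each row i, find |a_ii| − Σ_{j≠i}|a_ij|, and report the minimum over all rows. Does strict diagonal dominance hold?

row 1: |5| − (1+2) = 2
row 2: |9| − (1+4) = 4
row 3: |8| − (2+4) = 2
minimum over rows = 2 → strictly diagonally dominant (convergence guaranteed)

2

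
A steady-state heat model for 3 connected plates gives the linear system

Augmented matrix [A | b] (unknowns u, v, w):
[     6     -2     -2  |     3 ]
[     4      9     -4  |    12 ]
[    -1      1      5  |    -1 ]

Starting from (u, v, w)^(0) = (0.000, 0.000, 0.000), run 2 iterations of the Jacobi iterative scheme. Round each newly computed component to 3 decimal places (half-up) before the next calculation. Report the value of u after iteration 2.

0.878

Iteration 1:
  u = (3 - (-2)·0.000 - (-2)·0.000) / (6) = 0.500
  v = (12 - (4)·0.000 - (-4)·0.000) / (9) = 1.333
  w = (-1 - (-1)·0.000 - (1)·0.000) / (5) = -0.200
Iteration 2:
  u = (3 - (-2)·1.333 - (-2)·-0.200) / (6) = 0.878
  v = (12 - (4)·0.500 - (-4)·-0.200) / (9) = 1.022
  w = (-1 - (-1)·0.500 - (1)·1.333) / (5) = -0.367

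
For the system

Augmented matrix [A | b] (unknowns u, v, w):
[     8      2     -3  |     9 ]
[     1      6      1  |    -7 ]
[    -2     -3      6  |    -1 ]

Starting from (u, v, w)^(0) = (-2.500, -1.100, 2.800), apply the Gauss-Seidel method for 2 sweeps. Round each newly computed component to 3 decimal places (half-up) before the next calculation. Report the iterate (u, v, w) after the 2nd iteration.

(1.496, -1.354, -0.345)

Iteration 1:
  u = (9 - (2)·-1.100 - (-3)·2.800) / (8) = 2.450
  v = (-7 - (1)·2.450 - (1)·2.800) / (6) = -2.042
  w = (-1 - (-2)·2.450 - (-3)·-2.042) / (6) = -0.371
Iteration 2:
  u = (9 - (2)·-2.042 - (-3)·-0.371) / (8) = 1.496
  v = (-7 - (1)·1.496 - (1)·-0.371) / (6) = -1.354
  w = (-1 - (-2)·1.496 - (-3)·-1.354) / (6) = -0.345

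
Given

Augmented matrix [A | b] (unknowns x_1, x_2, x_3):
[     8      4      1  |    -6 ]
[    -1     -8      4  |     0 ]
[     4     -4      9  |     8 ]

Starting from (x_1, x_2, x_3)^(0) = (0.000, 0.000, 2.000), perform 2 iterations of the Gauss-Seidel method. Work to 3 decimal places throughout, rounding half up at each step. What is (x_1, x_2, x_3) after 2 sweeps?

Iteration 1:
  x_1 = (-6 - (4)·0.000 - (1)·2.000) / (8) = -1.000
  x_2 = (0 - (-1)·-1.000 - (4)·2.000) / (-8) = 1.125
  x_3 = (8 - (4)·-1.000 - (-4)·1.125) / (9) = 1.833
Iteration 2:
  x_1 = (-6 - (4)·1.125 - (1)·1.833) / (8) = -1.542
  x_2 = (0 - (-1)·-1.542 - (4)·1.833) / (-8) = 1.109
  x_3 = (8 - (4)·-1.542 - (-4)·1.109) / (9) = 2.067

(-1.542, 1.109, 2.067)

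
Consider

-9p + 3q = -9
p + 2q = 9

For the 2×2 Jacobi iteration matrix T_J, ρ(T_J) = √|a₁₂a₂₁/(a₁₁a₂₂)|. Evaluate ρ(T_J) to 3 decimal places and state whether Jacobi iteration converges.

0.408

a₁₂a₂₁/(a₁₁a₂₂) = (3)·(1) / ((-9)·(2)) = -0.166667
ρ = √|-0.166667| = √0.166667 = 0.408
ρ < 1, so Jacobi converges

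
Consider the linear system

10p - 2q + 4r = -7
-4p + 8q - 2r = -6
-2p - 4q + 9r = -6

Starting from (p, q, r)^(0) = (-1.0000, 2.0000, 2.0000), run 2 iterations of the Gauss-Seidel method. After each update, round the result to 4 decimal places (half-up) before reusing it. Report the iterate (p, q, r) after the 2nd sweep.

(-0.3533, -1.2433, -1.2978)

Iteration 1:
  p = (-7 - (-2)·2.0000 - (4)·2.0000) / (10) = -1.1000
  q = (-6 - (-4)·-1.1000 - (-2)·2.0000) / (8) = -0.8000
  r = (-6 - (-2)·-1.1000 - (-4)·-0.8000) / (9) = -1.2667
Iteration 2:
  p = (-7 - (-2)·-0.8000 - (4)·-1.2667) / (10) = -0.3533
  q = (-6 - (-4)·-0.3533 - (-2)·-1.2667) / (8) = -1.2433
  r = (-6 - (-2)·-0.3533 - (-4)·-1.2433) / (9) = -1.2978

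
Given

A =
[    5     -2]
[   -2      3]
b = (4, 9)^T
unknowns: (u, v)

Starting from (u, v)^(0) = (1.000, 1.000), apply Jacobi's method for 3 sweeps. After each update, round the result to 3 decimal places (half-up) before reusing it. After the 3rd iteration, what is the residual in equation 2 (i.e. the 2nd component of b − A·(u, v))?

0.107

Iteration 1:
  u = (4 - (-2)·1.000) / (5) = 1.200
  v = (9 - (-2)·1.000) / (3) = 3.667
Iteration 2:
  u = (4 - (-2)·3.667) / (5) = 2.267
  v = (9 - (-2)·1.200) / (3) = 3.800
Iteration 3:
  u = (4 - (-2)·3.800) / (5) = 2.320
  v = (9 - (-2)·2.267) / (3) = 4.511
Residual b − A·x = (1.422, 0.107)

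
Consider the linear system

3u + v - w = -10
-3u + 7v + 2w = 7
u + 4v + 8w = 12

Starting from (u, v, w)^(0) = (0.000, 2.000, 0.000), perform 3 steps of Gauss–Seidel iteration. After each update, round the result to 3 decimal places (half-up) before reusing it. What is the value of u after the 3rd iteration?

-2.406

Iteration 1:
  u = (-10 - (1)·2.000 - (-1)·0.000) / (3) = -4.000
  v = (7 - (-3)·-4.000 - (2)·0.000) / (7) = -0.714
  w = (12 - (1)·-4.000 - (4)·-0.714) / (8) = 2.357
Iteration 2:
  u = (-10 - (1)·-0.714 - (-1)·2.357) / (3) = -2.310
  v = (7 - (-3)·-2.310 - (2)·2.357) / (7) = -0.663
  w = (12 - (1)·-2.310 - (4)·-0.663) / (8) = 2.120
Iteration 3:
  u = (-10 - (1)·-0.663 - (-1)·2.120) / (3) = -2.406
  v = (7 - (-3)·-2.406 - (2)·2.120) / (7) = -0.637
  w = (12 - (1)·-2.406 - (4)·-0.637) / (8) = 2.119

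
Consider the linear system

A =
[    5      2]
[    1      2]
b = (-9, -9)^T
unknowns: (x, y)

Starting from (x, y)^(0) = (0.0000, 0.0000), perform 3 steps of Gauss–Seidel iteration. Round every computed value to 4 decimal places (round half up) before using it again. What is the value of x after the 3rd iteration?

-0.0720

Iteration 1:
  x = (-9 - (2)·0.0000) / (5) = -1.8000
  y = (-9 - (1)·-1.8000) / (2) = -3.6000
Iteration 2:
  x = (-9 - (2)·-3.6000) / (5) = -0.3600
  y = (-9 - (1)·-0.3600) / (2) = -4.3200
Iteration 3:
  x = (-9 - (2)·-4.3200) / (5) = -0.0720
  y = (-9 - (1)·-0.0720) / (2) = -4.4640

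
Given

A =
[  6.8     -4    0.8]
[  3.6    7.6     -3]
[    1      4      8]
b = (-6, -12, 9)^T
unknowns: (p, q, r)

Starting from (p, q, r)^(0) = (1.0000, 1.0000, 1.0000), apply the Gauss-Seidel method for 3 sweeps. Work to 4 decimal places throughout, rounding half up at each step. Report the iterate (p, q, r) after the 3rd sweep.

Iteration 1:
  p = (-6 - (-4)·1.0000 - (0.8)·1.0000) / (6.8) = -0.4118
  q = (-12 - (3.6)·-0.4118 - (-3)·1.0000) / (7.6) = -0.9891
  r = (9 - (1)·-0.4118 - (4)·-0.9891) / (8) = 1.6710
Iteration 2:
  p = (-6 - (-4)·-0.9891 - (0.8)·1.6710) / (6.8) = -1.6608
  q = (-12 - (3.6)·-1.6608 - (-3)·1.6710) / (7.6) = -0.1326
  r = (9 - (1)·-1.6608 - (4)·-0.1326) / (8) = 1.3989
Iteration 3:
  p = (-6 - (-4)·-0.1326 - (0.8)·1.3989) / (6.8) = -1.1249
  q = (-12 - (3.6)·-1.1249 - (-3)·1.3989) / (7.6) = -0.4939
  r = (9 - (1)·-1.1249 - (4)·-0.4939) / (8) = 1.5126

(-1.1249, -0.4939, 1.5126)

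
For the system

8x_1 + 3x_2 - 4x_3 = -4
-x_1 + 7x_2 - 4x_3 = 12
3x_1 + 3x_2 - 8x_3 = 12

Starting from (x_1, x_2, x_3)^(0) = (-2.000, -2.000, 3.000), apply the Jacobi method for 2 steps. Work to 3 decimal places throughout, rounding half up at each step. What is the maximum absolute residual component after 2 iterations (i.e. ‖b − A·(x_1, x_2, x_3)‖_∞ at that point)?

23.467

Iteration 1:
  x_1 = (-4 - (3)·-2.000 - (-4)·3.000) / (8) = 1.750
  x_2 = (12 - (-1)·-2.000 - (-4)·3.000) / (7) = 3.143
  x_3 = (12 - (3)·-2.000 - (3)·-2.000) / (-8) = -3.000
Iteration 2:
  x_1 = (-4 - (3)·3.143 - (-4)·-3.000) / (8) = -3.179
  x_2 = (12 - (-1)·1.750 - (-4)·-3.000) / (7) = 0.250
  x_3 = (12 - (3)·1.750 - (3)·3.143) / (-8) = 0.335
Residual b − A·x = (22.022, 8.411, 23.467); ∞-norm = 23.467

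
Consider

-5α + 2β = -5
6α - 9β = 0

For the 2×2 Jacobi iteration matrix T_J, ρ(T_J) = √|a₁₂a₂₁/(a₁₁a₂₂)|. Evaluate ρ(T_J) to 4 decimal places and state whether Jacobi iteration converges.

0.5164

a₁₂a₂₁/(a₁₁a₂₂) = (2)·(6) / ((-5)·(-9)) = 0.266667
ρ = √|0.266667| = √0.266667 = 0.5164
ρ < 1, so Jacobi converges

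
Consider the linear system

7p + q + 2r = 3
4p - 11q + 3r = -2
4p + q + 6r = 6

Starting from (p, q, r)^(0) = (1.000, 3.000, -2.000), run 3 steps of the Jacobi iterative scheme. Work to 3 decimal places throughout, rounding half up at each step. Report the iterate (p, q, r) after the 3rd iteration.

(0.203, 0.524, 0.625)

Iteration 1:
  p = (3 - (1)·3.000 - (2)·-2.000) / (7) = 0.571
  q = (-2 - (4)·1.000 - (3)·-2.000) / (-11) = 0.000
  r = (6 - (4)·1.000 - (1)·3.000) / (6) = -0.167
Iteration 2:
  p = (3 - (1)·0.000 - (2)·-0.167) / (7) = 0.476
  q = (-2 - (4)·0.571 - (3)·-0.167) / (-11) = 0.344
  r = (6 - (4)·0.571 - (1)·0.000) / (6) = 0.619
Iteration 3:
  p = (3 - (1)·0.344 - (2)·0.619) / (7) = 0.203
  q = (-2 - (4)·0.476 - (3)·0.619) / (-11) = 0.524
  r = (6 - (4)·0.476 - (1)·0.344) / (6) = 0.625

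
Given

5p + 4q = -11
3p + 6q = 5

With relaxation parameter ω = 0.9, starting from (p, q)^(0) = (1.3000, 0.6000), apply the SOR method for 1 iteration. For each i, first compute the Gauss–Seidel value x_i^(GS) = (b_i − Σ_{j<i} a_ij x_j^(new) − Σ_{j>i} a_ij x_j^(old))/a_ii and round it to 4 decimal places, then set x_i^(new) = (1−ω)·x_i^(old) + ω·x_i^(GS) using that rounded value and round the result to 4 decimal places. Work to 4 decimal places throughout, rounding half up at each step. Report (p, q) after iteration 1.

(-2.2820, 1.8369)

Iteration 1:
  p: GS value = (-11 - (4)·0.6000) / (5) = -2.6800;  p ← (1−ω)·1.3000 + ω·-2.6800 = -2.2820
  q: GS value = (5 - (3)·-2.2820) / (6) = 1.9743;  q ← (1−ω)·0.6000 + ω·1.9743 = 1.8369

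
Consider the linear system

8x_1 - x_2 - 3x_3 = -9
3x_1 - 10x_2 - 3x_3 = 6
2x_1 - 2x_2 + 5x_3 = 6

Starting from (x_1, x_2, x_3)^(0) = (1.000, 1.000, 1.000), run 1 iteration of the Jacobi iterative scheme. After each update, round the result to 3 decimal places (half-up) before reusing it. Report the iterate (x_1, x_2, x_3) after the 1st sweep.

Iteration 1:
  x_1 = (-9 - (-1)·1.000 - (-3)·1.000) / (8) = -0.625
  x_2 = (6 - (3)·1.000 - (-3)·1.000) / (-10) = -0.600
  x_3 = (6 - (2)·1.000 - (-2)·1.000) / (5) = 1.200

(-0.625, -0.600, 1.200)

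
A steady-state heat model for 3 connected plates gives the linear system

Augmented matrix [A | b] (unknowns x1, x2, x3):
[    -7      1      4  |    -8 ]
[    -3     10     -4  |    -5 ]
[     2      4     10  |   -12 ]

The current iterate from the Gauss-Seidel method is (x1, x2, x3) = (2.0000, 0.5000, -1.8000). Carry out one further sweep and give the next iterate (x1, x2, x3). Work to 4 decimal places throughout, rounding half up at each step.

(0.1857, -1.1643, -0.7714)

One sweep:
  x1 = (-8 - (1)·0.5000 - (4)·-1.8000) / (-7) = 0.1857
  x2 = (-5 - (-3)·0.1857 - (-4)·-1.8000) / (10) = -1.1643
  x3 = (-12 - (2)·0.1857 - (4)·-1.1643) / (10) = -0.7714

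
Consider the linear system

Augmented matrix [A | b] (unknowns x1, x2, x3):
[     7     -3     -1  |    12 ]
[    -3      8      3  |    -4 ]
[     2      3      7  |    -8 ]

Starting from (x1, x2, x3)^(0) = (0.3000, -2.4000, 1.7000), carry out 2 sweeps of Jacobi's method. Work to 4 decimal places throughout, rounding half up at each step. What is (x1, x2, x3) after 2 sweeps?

(1.2464, -0.0768, -0.9689)

Iteration 1:
  x1 = (12 - (-3)·-2.4000 - (-1)·1.7000) / (7) = 0.9286
  x2 = (-4 - (-3)·0.3000 - (3)·1.7000) / (8) = -1.0250
  x3 = (-8 - (2)·0.3000 - (3)·-2.4000) / (7) = -0.2000
Iteration 2:
  x1 = (12 - (-3)·-1.0250 - (-1)·-0.2000) / (7) = 1.2464
  x2 = (-4 - (-3)·0.9286 - (3)·-0.2000) / (8) = -0.0768
  x3 = (-8 - (2)·0.9286 - (3)·-1.0250) / (7) = -0.9689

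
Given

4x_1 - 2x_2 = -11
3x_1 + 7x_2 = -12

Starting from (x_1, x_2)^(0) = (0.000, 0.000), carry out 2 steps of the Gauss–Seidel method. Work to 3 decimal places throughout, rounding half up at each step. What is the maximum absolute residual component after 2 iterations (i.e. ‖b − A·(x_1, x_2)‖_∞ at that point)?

Iteration 1:
  x_1 = (-11 - (-2)·0.000) / (4) = -2.750
  x_2 = (-12 - (3)·-2.750) / (7) = -0.536
Iteration 2:
  x_1 = (-11 - (-2)·-0.536) / (4) = -3.018
  x_2 = (-12 - (3)·-3.018) / (7) = -0.421
Residual b − A·x = (0.230, 0.001); ∞-norm = 0.230

0.230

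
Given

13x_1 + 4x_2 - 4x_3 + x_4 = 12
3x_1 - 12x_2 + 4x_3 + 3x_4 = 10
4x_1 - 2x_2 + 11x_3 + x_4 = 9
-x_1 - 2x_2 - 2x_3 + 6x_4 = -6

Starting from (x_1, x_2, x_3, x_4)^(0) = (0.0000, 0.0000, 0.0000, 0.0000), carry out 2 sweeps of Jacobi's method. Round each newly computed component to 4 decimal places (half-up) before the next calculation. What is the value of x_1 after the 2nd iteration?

1.5082

Iteration 1:
  x_1 = (12 - (4)·0.0000 - (-4)·0.0000 - (1)·0.0000) / (13) = 0.9231
  x_2 = (10 - (3)·0.0000 - (4)·0.0000 - (3)·0.0000) / (-12) = -0.8333
  x_3 = (9 - (4)·0.0000 - (-2)·0.0000 - (1)·0.0000) / (11) = 0.8182
  x_4 = (-6 - (-1)·0.0000 - (-2)·0.0000 - (-2)·0.0000) / (6) = -1.0000
Iteration 2:
  x_1 = (12 - (4)·-0.8333 - (-4)·0.8182 - (1)·-1.0000) / (13) = 1.5082
  x_2 = (10 - (3)·0.9231 - (4)·0.8182 - (3)·-1.0000) / (-12) = -0.5798
  x_3 = (9 - (4)·0.9231 - (-2)·-0.8333 - (1)·-1.0000) / (11) = 0.4219
  x_4 = (-6 - (-1)·0.9231 - (-2)·-0.8333 - (-2)·0.8182) / (6) = -0.8512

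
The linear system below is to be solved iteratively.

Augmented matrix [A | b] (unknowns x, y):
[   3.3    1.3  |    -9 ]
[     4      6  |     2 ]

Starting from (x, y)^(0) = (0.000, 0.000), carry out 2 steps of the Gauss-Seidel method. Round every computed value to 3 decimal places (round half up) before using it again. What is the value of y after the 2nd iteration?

Iteration 1:
  x = (-9 - (1.3)·0.000) / (3.3) = -2.727
  y = (2 - (4)·-2.727) / (6) = 2.151
Iteration 2:
  x = (-9 - (1.3)·2.151) / (3.3) = -3.575
  y = (2 - (4)·-3.575) / (6) = 2.717

2.717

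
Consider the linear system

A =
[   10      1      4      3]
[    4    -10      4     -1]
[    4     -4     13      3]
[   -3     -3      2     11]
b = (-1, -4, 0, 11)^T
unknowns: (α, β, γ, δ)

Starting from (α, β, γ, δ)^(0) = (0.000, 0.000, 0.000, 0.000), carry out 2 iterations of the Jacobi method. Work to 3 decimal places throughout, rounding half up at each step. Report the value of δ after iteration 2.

1.082

Iteration 1:
  α = (-1 - (1)·0.000 - (4)·0.000 - (3)·0.000) / (10) = -0.100
  β = (-4 - (4)·0.000 - (4)·0.000 - (-1)·0.000) / (-10) = 0.400
  γ = (0 - (4)·0.000 - (-4)·0.000 - (3)·0.000) / (13) = 0.000
  δ = (11 - (-3)·0.000 - (-3)·0.000 - (2)·0.000) / (11) = 1.000
Iteration 2:
  α = (-1 - (1)·0.400 - (4)·0.000 - (3)·1.000) / (10) = -0.440
  β = (-4 - (4)·-0.100 - (4)·0.000 - (-1)·1.000) / (-10) = 0.260
  γ = (0 - (4)·-0.100 - (-4)·0.400 - (3)·1.000) / (13) = -0.077
  δ = (11 - (-3)·-0.100 - (-3)·0.400 - (2)·0.000) / (11) = 1.082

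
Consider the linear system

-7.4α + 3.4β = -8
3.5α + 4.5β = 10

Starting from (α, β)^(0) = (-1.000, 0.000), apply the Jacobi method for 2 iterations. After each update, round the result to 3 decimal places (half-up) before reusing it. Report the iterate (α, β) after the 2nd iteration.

Iteration 1:
  α = (-8 - (3.4)·0.000) / (-7.4) = 1.081
  β = (10 - (3.5)·-1.000) / (4.5) = 3.000
Iteration 2:
  α = (-8 - (3.4)·3.000) / (-7.4) = 2.459
  β = (10 - (3.5)·1.081) / (4.5) = 1.381

(2.459, 1.381)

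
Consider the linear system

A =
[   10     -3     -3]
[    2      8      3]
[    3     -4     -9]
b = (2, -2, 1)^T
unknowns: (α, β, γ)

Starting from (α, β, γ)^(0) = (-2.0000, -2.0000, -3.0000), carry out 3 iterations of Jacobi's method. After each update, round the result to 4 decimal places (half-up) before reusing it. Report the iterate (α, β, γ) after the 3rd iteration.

(-0.1367, 0.0219, 0.0894)

Iteration 1:
  α = (2 - (-3)·-2.0000 - (-3)·-3.0000) / (10) = -1.3000
  β = (-2 - (2)·-2.0000 - (3)·-3.0000) / (8) = 1.3750
  γ = (1 - (3)·-2.0000 - (-4)·-2.0000) / (-9) = 0.1111
Iteration 2:
  α = (2 - (-3)·1.3750 - (-3)·0.1111) / (10) = 0.6458
  β = (-2 - (2)·-1.3000 - (3)·0.1111) / (8) = 0.0333
  γ = (1 - (3)·-1.3000 - (-4)·1.3750) / (-9) = -1.1556
Iteration 3:
  α = (2 - (-3)·0.0333 - (-3)·-1.1556) / (10) = -0.1367
  β = (-2 - (2)·0.6458 - (3)·-1.1556) / (8) = 0.0219
  γ = (1 - (3)·0.6458 - (-4)·0.0333) / (-9) = 0.0894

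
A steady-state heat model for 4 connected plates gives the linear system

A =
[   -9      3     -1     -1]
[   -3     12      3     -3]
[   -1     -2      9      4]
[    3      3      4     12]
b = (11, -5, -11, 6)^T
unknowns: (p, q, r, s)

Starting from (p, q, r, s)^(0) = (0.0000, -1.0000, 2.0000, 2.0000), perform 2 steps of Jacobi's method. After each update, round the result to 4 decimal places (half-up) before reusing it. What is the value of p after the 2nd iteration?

Iteration 1:
  p = (11 - (3)·-1.0000 - (-1)·2.0000 - (-1)·2.0000) / (-9) = -2.0000
  q = (-5 - (-3)·0.0000 - (3)·2.0000 - (-3)·2.0000) / (12) = -0.4167
  r = (-11 - (-1)·0.0000 - (-2)·-1.0000 - (4)·2.0000) / (9) = -2.3333
  s = (6 - (3)·0.0000 - (3)·-1.0000 - (4)·2.0000) / (12) = 0.0833
Iteration 2:
  p = (11 - (3)·-0.4167 - (-1)·-2.3333 - (-1)·0.0833) / (-9) = -1.1111
  q = (-5 - (-3)·-2.0000 - (3)·-2.3333 - (-3)·0.0833) / (12) = -0.3125
  r = (-11 - (-1)·-2.0000 - (-2)·-0.4167 - (4)·0.0833) / (9) = -1.5741
  s = (6 - (3)·-2.0000 - (3)·-0.4167 - (4)·-2.3333) / (12) = 1.8819

-1.1111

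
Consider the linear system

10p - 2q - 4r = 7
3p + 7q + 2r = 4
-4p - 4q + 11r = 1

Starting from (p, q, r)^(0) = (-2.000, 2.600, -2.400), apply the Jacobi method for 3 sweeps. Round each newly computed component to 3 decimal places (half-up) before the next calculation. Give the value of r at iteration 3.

0.679

Iteration 1:
  p = (7 - (-2)·2.600 - (-4)·-2.400) / (10) = 0.260
  q = (4 - (3)·-2.000 - (2)·-2.400) / (7) = 2.114
  r = (1 - (-4)·-2.000 - (-4)·2.600) / (11) = 0.309
Iteration 2:
  p = (7 - (-2)·2.114 - (-4)·0.309) / (10) = 1.246
  q = (4 - (3)·0.260 - (2)·0.309) / (7) = 0.372
  r = (1 - (-4)·0.260 - (-4)·2.114) / (11) = 0.954
Iteration 3:
  p = (7 - (-2)·0.372 - (-4)·0.954) / (10) = 1.156
  q = (4 - (3)·1.246 - (2)·0.954) / (7) = -0.235
  r = (1 - (-4)·1.246 - (-4)·0.372) / (11) = 0.679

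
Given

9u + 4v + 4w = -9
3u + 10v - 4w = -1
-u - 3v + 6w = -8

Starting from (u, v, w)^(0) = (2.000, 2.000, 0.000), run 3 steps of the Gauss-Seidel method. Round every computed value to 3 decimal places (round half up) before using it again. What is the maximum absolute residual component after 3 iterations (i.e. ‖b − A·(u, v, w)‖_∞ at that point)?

1.240

Iteration 1:
  u = (-9 - (4)·2.000 - (4)·0.000) / (9) = -1.889
  v = (-1 - (3)·-1.889 - (-4)·0.000) / (10) = 0.467
  w = (-8 - (-1)·-1.889 - (-3)·0.467) / (6) = -1.415
Iteration 2:
  u = (-9 - (4)·0.467 - (4)·-1.415) / (9) = -0.579
  v = (-1 - (3)·-0.579 - (-4)·-1.415) / (10) = -0.492
  w = (-8 - (-1)·-0.579 - (-3)·-0.492) / (6) = -1.676
Iteration 3:
  u = (-9 - (4)·-0.492 - (4)·-1.676) / (9) = -0.036
  v = (-1 - (3)·-0.036 - (-4)·-1.676) / (10) = -0.760
  w = (-8 - (-1)·-0.036 - (-3)·-0.760) / (6) = -1.719
Residual b − A·x = (1.240, -0.168, -0.002); ∞-norm = 1.240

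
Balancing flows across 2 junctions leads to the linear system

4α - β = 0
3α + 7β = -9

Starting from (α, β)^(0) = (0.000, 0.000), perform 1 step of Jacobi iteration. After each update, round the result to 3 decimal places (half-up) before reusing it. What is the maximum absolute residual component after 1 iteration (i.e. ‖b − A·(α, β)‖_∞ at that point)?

1.286

Iteration 1:
  α = (0 - (-1)·0.000) / (4) = 0.000
  β = (-9 - (3)·0.000) / (7) = -1.286
Residual b − A·x = (-1.286, 0.002); ∞-norm = 1.286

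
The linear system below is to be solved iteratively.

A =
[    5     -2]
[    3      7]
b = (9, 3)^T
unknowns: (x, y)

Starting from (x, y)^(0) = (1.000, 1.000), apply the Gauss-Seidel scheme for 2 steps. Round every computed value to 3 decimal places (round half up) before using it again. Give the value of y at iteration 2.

-0.255

Iteration 1:
  x = (9 - (-2)·1.000) / (5) = 2.200
  y = (3 - (3)·2.200) / (7) = -0.514
Iteration 2:
  x = (9 - (-2)·-0.514) / (5) = 1.594
  y = (3 - (3)·1.594) / (7) = -0.255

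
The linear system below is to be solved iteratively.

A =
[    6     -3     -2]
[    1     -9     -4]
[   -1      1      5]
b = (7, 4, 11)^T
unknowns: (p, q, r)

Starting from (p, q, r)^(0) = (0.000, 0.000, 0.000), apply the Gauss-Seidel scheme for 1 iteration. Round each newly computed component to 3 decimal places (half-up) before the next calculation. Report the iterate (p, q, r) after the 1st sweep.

Iteration 1:
  p = (7 - (-3)·0.000 - (-2)·0.000) / (6) = 1.167
  q = (4 - (1)·1.167 - (-4)·0.000) / (-9) = -0.315
  r = (11 - (-1)·1.167 - (1)·-0.315) / (5) = 2.496

(1.167, -0.315, 2.496)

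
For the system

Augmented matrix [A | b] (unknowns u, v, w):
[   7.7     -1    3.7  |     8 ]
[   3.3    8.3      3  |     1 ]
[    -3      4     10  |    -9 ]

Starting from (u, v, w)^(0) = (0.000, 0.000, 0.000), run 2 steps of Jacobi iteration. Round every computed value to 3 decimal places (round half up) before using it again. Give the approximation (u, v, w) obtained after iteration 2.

Iteration 1:
  u = (8 - (-1)·0.000 - (3.7)·0.000) / (7.7) = 1.039
  v = (1 - (3.3)·0.000 - (3)·0.000) / (8.3) = 0.120
  w = (-9 - (-3)·0.000 - (4)·0.000) / (10) = -0.900
Iteration 2:
  u = (8 - (-1)·0.120 - (3.7)·-0.900) / (7.7) = 1.487
  v = (1 - (3.3)·1.039 - (3)·-0.900) / (8.3) = 0.033
  w = (-9 - (-3)·1.039 - (4)·0.120) / (10) = -0.636

(1.487, 0.033, -0.636)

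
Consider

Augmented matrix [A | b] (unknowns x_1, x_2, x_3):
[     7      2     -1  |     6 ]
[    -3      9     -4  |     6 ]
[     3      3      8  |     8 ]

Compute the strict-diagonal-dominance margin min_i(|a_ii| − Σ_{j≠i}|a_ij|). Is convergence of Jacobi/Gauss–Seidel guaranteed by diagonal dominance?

2

row 1: |7| − (2+1) = 4
row 2: |9| − (3+4) = 2
row 3: |8| − (3+3) = 2
minimum over rows = 2 → strictly diagonally dominant (convergence guaranteed)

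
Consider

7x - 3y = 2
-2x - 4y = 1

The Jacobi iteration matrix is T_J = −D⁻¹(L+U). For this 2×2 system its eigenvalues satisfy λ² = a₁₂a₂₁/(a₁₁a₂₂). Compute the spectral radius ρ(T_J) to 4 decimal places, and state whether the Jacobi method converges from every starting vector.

a₁₂a₂₁/(a₁₁a₂₂) = (-3)·(-2) / ((7)·(-4)) = -0.214286
ρ = √|-0.214286| = √0.214286 = 0.4629
ρ < 1, so Jacobi converges

0.4629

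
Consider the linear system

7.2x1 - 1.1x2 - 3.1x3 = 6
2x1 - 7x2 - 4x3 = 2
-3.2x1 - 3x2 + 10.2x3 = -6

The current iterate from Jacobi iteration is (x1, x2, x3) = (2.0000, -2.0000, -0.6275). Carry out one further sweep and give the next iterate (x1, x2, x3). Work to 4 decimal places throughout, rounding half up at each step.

(0.2576, 0.6443, -0.5490)

One sweep:
  x1 = (6 - (-1.1)·-2.0000 - (-3.1)·-0.6275) / (7.2) = 0.2576
  x2 = (2 - (2)·2.0000 - (-4)·-0.6275) / (-7) = 0.6443
  x3 = (-6 - (-3.2)·2.0000 - (-3)·-2.0000) / (10.2) = -0.5490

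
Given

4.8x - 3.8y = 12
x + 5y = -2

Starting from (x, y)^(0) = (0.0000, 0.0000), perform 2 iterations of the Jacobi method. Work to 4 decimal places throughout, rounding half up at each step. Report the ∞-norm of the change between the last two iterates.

Iteration 1:
  x = (12 - (-3.8)·0.0000) / (4.8) = 2.5000
  y = (-2 - (1)·0.0000) / (5) = -0.4000
Iteration 2:
  x = (12 - (-3.8)·-0.4000) / (4.8) = 2.1833
  y = (-2 - (1)·2.5000) / (5) = -0.9000
Change: (-0.3167, -0.5000) → max |·| = 0.5000

0.5000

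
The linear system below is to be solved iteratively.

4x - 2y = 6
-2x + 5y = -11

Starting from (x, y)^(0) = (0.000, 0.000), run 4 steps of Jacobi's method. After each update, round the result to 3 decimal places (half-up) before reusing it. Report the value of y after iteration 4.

-1.920

Iteration 1:
  x = (6 - (-2)·0.000) / (4) = 1.500
  y = (-11 - (-2)·0.000) / (5) = -2.200
Iteration 2:
  x = (6 - (-2)·-2.200) / (4) = 0.400
  y = (-11 - (-2)·1.500) / (5) = -1.600
Iteration 3:
  x = (6 - (-2)·-1.600) / (4) = 0.700
  y = (-11 - (-2)·0.400) / (5) = -2.040
Iteration 4:
  x = (6 - (-2)·-2.040) / (4) = 0.480
  y = (-11 - (-2)·0.700) / (5) = -1.920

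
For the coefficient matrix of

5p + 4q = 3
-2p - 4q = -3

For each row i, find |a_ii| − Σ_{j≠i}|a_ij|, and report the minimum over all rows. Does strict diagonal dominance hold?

1

row 1: |5| − (4) = 1
row 2: |-4| − (2) = 2
minimum over rows = 1 → strictly diagonally dominant (convergence guaranteed)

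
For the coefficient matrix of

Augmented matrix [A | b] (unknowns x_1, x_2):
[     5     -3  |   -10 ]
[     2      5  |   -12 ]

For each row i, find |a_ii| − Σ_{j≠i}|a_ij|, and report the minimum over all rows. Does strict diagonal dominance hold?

row 1: |5| − (3) = 2
row 2: |5| − (2) = 3
minimum over rows = 2 → strictly diagonally dominant (convergence guaranteed)

2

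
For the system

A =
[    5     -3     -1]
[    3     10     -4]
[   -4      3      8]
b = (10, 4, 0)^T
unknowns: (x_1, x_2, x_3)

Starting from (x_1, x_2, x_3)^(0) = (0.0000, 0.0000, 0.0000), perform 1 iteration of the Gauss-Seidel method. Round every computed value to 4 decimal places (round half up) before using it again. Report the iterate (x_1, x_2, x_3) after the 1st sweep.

(2.0000, -0.2000, 1.0750)

Iteration 1:
  x_1 = (10 - (-3)·0.0000 - (-1)·0.0000) / (5) = 2.0000
  x_2 = (4 - (3)·2.0000 - (-4)·0.0000) / (10) = -0.2000
  x_3 = (0 - (-4)·2.0000 - (3)·-0.2000) / (8) = 1.0750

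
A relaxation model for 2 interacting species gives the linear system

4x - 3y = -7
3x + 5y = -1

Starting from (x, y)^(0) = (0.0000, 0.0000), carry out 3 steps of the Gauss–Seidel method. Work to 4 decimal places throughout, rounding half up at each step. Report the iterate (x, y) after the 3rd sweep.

Iteration 1:
  x = (-7 - (-3)·0.0000) / (4) = -1.7500
  y = (-1 - (3)·-1.7500) / (5) = 0.8500
Iteration 2:
  x = (-7 - (-3)·0.8500) / (4) = -1.1125
  y = (-1 - (3)·-1.1125) / (5) = 0.4675
Iteration 3:
  x = (-7 - (-3)·0.4675) / (4) = -1.3994
  y = (-1 - (3)·-1.3994) / (5) = 0.6396

(-1.3994, 0.6396)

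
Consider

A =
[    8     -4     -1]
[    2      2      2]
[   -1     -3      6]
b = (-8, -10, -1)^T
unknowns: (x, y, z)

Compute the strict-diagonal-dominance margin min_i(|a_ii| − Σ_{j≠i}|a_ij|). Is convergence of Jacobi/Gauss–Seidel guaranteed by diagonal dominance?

row 1: |8| − (4+1) = 3
row 2: |2| − (2+2) = -2
row 3: |6| − (1+3) = 2
minimum over rows = -2 → not strictly diagonally dominant

-2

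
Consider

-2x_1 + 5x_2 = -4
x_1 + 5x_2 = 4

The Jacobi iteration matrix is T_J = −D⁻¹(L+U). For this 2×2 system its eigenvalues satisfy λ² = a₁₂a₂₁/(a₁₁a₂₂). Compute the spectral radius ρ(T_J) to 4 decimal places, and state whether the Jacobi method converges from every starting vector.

a₁₂a₂₁/(a₁₁a₂₂) = (5)·(1) / ((-2)·(5)) = -0.500000
ρ = √|-0.500000| = √0.500000 = 0.7071
ρ < 1, so Jacobi converges

0.7071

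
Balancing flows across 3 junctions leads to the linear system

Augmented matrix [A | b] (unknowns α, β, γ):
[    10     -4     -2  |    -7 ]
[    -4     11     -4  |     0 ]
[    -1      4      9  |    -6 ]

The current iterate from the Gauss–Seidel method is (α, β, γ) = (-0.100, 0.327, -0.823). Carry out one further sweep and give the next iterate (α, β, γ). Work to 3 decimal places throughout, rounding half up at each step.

(-0.734, -0.566, -0.497)

One sweep:
  α = (-7 - (-4)·0.327 - (-2)·-0.823) / (10) = -0.734
  β = (0 - (-4)·-0.734 - (-4)·-0.823) / (11) = -0.566
  γ = (-6 - (-1)·-0.734 - (4)·-0.566) / (9) = -0.497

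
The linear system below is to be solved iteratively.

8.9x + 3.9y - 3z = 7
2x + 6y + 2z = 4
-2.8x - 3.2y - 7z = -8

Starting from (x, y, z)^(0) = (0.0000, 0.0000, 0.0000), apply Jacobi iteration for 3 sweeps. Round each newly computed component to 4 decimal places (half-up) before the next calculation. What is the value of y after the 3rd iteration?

Iteration 1:
  x = (7 - (3.9)·0.0000 - (-3)·0.0000) / (8.9) = 0.7865
  y = (4 - (2)·0.0000 - (2)·0.0000) / (6) = 0.6667
  z = (-8 - (-2.8)·0.0000 - (-3.2)·0.0000) / (-7) = 1.1429
Iteration 2:
  x = (7 - (3.9)·0.6667 - (-3)·1.1429) / (8.9) = 0.8796
  y = (4 - (2)·0.7865 - (2)·1.1429) / (6) = 0.0235
  z = (-8 - (-2.8)·0.7865 - (-3.2)·0.6667) / (-7) = 0.5235
Iteration 3:
  x = (7 - (3.9)·0.0235 - (-3)·0.5235) / (8.9) = 0.9527
  y = (4 - (2)·0.8796 - (2)·0.5235) / (6) = 0.1990
  z = (-8 - (-2.8)·0.8796 - (-3.2)·0.0235) / (-7) = 0.7803

0.1990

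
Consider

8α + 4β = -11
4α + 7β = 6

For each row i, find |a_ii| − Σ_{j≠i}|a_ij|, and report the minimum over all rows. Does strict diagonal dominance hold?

3

row 1: |8| − (4) = 4
row 2: |7| − (4) = 3
minimum over rows = 3 → strictly diagonally dominant (convergence guaranteed)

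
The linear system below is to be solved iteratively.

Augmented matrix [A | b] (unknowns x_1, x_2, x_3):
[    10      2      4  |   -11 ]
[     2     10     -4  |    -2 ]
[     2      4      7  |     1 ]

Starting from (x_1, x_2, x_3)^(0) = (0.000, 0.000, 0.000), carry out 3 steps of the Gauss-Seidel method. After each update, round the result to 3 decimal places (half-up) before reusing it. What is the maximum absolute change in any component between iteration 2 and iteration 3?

Iteration 1:
  x_1 = (-11 - (2)·0.000 - (4)·0.000) / (10) = -1.100
  x_2 = (-2 - (2)·-1.100 - (-4)·0.000) / (10) = 0.020
  x_3 = (1 - (2)·-1.100 - (4)·0.020) / (7) = 0.446
Iteration 2:
  x_1 = (-11 - (2)·0.020 - (4)·0.446) / (10) = -1.282
  x_2 = (-2 - (2)·-1.282 - (-4)·0.446) / (10) = 0.235
  x_3 = (1 - (2)·-1.282 - (4)·0.235) / (7) = 0.375
Iteration 3:
  x_1 = (-11 - (2)·0.235 - (4)·0.375) / (10) = -1.297
  x_2 = (-2 - (2)·-1.297 - (-4)·0.375) / (10) = 0.209
  x_3 = (1 - (2)·-1.297 - (4)·0.209) / (7) = 0.394
Change: (-0.015, -0.026, 0.019) → max |·| = 0.026

0.026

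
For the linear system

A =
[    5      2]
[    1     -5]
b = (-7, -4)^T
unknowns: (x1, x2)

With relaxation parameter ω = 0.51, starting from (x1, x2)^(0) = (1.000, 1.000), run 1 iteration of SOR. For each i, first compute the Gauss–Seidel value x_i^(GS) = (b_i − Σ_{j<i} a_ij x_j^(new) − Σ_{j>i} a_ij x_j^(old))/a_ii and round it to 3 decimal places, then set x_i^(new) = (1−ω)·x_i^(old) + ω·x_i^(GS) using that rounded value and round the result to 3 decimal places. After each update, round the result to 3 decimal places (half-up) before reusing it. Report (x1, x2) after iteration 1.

Iteration 1:
  x1: GS value = (-7 - (2)·1.000) / (5) = -1.800;  x1 ← (1−ω)·1.000 + ω·-1.800 = -0.428
  x2: GS value = (-4 - (1)·-0.428) / (-5) = 0.714;  x2 ← (1−ω)·1.000 + ω·0.714 = 0.854

(-0.428, 0.854)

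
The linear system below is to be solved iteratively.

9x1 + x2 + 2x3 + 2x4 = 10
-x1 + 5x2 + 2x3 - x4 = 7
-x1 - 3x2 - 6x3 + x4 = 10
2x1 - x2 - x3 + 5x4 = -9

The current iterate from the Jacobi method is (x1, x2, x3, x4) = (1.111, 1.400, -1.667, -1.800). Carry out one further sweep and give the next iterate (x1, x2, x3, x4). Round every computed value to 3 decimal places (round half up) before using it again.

(1.726, 1.929, -2.852, -2.298)

One sweep:
  x1 = (10 - (1)·1.400 - (2)·-1.667 - (2)·-1.800) / (9) = 1.726
  x2 = (7 - (-1)·1.111 - (2)·-1.667 - (-1)·-1.800) / (5) = 1.929
  x3 = (10 - (-1)·1.111 - (-3)·1.400 - (1)·-1.800) / (-6) = -2.852
  x4 = (-9 - (2)·1.111 - (-1)·1.400 - (-1)·-1.667) / (5) = -2.298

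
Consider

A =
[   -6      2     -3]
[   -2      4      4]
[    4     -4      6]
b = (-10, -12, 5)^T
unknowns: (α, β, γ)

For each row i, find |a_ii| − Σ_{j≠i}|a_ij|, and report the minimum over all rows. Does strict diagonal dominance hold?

-2

row 1: |-6| − (2+3) = 1
row 2: |4| − (2+4) = -2
row 3: |6| − (4+4) = -2
minimum over rows = -2 → not strictly diagonally dominant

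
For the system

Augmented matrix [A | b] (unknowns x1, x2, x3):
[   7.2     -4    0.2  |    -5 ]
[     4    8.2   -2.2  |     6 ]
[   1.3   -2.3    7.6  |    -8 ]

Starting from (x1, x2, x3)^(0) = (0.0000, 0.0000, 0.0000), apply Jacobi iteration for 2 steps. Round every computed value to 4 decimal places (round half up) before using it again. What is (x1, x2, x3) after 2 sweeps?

(-0.2587, 0.7880, -0.7124)

Iteration 1:
  x1 = (-5 - (-4)·0.0000 - (0.2)·0.0000) / (7.2) = -0.6944
  x2 = (6 - (4)·0.0000 - (-2.2)·0.0000) / (8.2) = 0.7317
  x3 = (-8 - (1.3)·0.0000 - (-2.3)·0.0000) / (7.6) = -1.0526
Iteration 2:
  x1 = (-5 - (-4)·0.7317 - (0.2)·-1.0526) / (7.2) = -0.2587
  x2 = (6 - (4)·-0.6944 - (-2.2)·-1.0526) / (8.2) = 0.7880
  x3 = (-8 - (1.3)·-0.6944 - (-2.3)·0.7317) / (7.6) = -0.7124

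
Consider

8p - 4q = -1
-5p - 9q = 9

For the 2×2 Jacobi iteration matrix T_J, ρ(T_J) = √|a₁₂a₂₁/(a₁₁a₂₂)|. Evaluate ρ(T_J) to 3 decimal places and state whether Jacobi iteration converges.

0.527

a₁₂a₂₁/(a₁₁a₂₂) = (-4)·(-5) / ((8)·(-9)) = -0.277778
ρ = √|-0.277778| = √0.277778 = 0.527
ρ < 1, so Jacobi converges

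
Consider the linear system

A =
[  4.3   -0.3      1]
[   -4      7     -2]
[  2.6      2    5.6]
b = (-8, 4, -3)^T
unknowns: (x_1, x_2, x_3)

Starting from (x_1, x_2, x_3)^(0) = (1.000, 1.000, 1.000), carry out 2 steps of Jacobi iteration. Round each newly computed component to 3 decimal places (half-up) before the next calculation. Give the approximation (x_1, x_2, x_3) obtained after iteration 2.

(-1.445, -0.972, -0.107)

Iteration 1:
  x_1 = (-8 - (-0.3)·1.000 - (1)·1.000) / (4.3) = -2.023
  x_2 = (4 - (-4)·1.000 - (-2)·1.000) / (7) = 1.429
  x_3 = (-3 - (2.6)·1.000 - (2)·1.000) / (5.6) = -1.357
Iteration 2:
  x_1 = (-8 - (-0.3)·1.429 - (1)·-1.357) / (4.3) = -1.445
  x_2 = (4 - (-4)·-2.023 - (-2)·-1.357) / (7) = -0.972
  x_3 = (-3 - (2.6)·-2.023 - (2)·1.429) / (5.6) = -0.107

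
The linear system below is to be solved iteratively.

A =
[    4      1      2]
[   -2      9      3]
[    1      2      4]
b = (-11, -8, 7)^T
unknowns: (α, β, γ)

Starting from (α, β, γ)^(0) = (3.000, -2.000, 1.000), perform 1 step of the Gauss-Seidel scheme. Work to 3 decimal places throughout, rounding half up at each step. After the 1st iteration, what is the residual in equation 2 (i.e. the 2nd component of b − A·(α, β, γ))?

Iteration 1:
  α = (-11 - (1)·-2.000 - (2)·1.000) / (4) = -2.750
  β = (-8 - (-2)·-2.750 - (3)·1.000) / (9) = -1.833
  γ = (7 - (1)·-2.750 - (2)·-1.833) / (4) = 3.354
Residual b − A·x = (-4.875, -7.065, 0.000)

-7.065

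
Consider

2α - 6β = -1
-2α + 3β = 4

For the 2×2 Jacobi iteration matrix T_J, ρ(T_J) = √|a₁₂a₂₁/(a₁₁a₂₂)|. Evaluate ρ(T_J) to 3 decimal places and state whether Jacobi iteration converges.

a₁₂a₂₁/(a₁₁a₂₂) = (-6)·(-2) / ((2)·(3)) = 2.000000
ρ = √|2.000000| = √2.000000 = 1.414
ρ > 1, so Jacobi diverges

1.414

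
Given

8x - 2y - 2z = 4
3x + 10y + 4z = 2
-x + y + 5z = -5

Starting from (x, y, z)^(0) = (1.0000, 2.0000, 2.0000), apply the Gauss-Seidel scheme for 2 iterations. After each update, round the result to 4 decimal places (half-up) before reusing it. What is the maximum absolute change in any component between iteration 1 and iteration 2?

1.4115

Iteration 1:
  x = (4 - (-2)·2.0000 - (-2)·2.0000) / (8) = 1.5000
  y = (2 - (3)·1.5000 - (4)·2.0000) / (10) = -1.0500
  z = (-5 - (-1)·1.5000 - (1)·-1.0500) / (5) = -0.4900
Iteration 2:
  x = (4 - (-2)·-1.0500 - (-2)·-0.4900) / (8) = 0.1150
  y = (2 - (3)·0.1150 - (4)·-0.4900) / (10) = 0.3615
  z = (-5 - (-1)·0.1150 - (1)·0.3615) / (5) = -1.0493
Change: (-1.3850, 1.4115, -0.5593) → max |·| = 1.4115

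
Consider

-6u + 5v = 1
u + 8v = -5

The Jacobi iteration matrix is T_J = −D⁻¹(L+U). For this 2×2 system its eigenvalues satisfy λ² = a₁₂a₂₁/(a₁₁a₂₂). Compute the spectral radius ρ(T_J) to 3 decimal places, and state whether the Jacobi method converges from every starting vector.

0.323

a₁₂a₂₁/(a₁₁a₂₂) = (5)·(1) / ((-6)·(8)) = -0.104167
ρ = √|-0.104167| = √0.104167 = 0.323
ρ < 1, so Jacobi converges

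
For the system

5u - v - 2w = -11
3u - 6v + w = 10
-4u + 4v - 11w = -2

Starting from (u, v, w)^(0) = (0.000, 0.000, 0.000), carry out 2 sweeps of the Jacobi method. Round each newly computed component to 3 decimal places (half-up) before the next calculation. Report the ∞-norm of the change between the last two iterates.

1.069

Iteration 1:
  u = (-11 - (-1)·0.000 - (-2)·0.000) / (5) = -2.200
  v = (10 - (3)·0.000 - (1)·0.000) / (-6) = -1.667
  w = (-2 - (-4)·0.000 - (4)·0.000) / (-11) = 0.182
Iteration 2:
  u = (-11 - (-1)·-1.667 - (-2)·0.182) / (5) = -2.461
  v = (10 - (3)·-2.200 - (1)·0.182) / (-6) = -2.736
  w = (-2 - (-4)·-2.200 - (4)·-1.667) / (-11) = 0.376
Change: (-0.261, -1.069, 0.194) → max |·| = 1.069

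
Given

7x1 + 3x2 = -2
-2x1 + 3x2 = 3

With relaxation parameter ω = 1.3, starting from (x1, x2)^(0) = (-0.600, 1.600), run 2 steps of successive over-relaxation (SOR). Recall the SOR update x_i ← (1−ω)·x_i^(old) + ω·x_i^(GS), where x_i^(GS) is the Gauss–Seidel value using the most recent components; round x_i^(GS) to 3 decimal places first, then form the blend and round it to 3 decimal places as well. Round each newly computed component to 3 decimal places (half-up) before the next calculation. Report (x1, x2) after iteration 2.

(0.018, 1.351)

Iteration 1:
  x1: GS value = (-2 - (3)·1.600) / (7) = -0.971;  x1 ← (1−ω)·-0.600 + ω·-0.971 = -1.082
  x2: GS value = (3 - (-2)·-1.082) / (3) = 0.279;  x2 ← (1−ω)·1.600 + ω·0.279 = -0.117
Iteration 2:
  x1: GS value = (-2 - (3)·-0.117) / (7) = -0.236;  x1 ← (1−ω)·-1.082 + ω·-0.236 = 0.018
  x2: GS value = (3 - (-2)·0.018) / (3) = 1.012;  x2 ← (1−ω)·-0.117 + ω·1.012 = 1.351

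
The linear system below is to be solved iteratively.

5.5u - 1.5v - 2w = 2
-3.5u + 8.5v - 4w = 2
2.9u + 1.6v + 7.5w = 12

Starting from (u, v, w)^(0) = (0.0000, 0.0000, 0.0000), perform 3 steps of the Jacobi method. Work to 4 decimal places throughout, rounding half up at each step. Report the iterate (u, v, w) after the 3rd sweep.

(1.1864, 1.3142, 0.9668)

Iteration 1:
  u = (2 - (-1.5)·0.0000 - (-2)·0.0000) / (5.5) = 0.3636
  v = (2 - (-3.5)·0.0000 - (-4)·0.0000) / (8.5) = 0.2353
  w = (12 - (2.9)·0.0000 - (1.6)·0.0000) / (7.5) = 1.6000
Iteration 2:
  u = (2 - (-1.5)·0.2353 - (-2)·1.6000) / (5.5) = 1.0096
  v = (2 - (-3.5)·0.3636 - (-4)·1.6000) / (8.5) = 1.1380
  w = (12 - (2.9)·0.3636 - (1.6)·0.2353) / (7.5) = 1.4092
Iteration 3:
  u = (2 - (-1.5)·1.1380 - (-2)·1.4092) / (5.5) = 1.1864
  v = (2 - (-3.5)·1.0096 - (-4)·1.4092) / (8.5) = 1.3142
  w = (12 - (2.9)·1.0096 - (1.6)·1.1380) / (7.5) = 0.9668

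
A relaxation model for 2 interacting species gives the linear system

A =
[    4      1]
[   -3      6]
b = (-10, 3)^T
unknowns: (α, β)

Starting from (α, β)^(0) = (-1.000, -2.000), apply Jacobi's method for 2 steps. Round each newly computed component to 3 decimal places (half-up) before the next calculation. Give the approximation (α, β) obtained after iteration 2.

(-2.500, -0.500)

Iteration 1:
  α = (-10 - (1)·-2.000) / (4) = -2.000
  β = (3 - (-3)·-1.000) / (6) = 0.000
Iteration 2:
  α = (-10 - (1)·0.000) / (4) = -2.500
  β = (3 - (-3)·-2.000) / (6) = -0.500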